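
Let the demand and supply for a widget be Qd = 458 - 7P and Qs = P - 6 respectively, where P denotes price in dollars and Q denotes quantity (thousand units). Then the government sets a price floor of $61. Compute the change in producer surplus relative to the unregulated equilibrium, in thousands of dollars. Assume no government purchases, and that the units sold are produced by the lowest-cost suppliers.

Equilibrium: 458 - 7P = P - 6, so 464 = 8P and P* = 58, Q* = 52.
Because the floor (61) lies above the market-clearing price, it is binding.
At P = 61: Qd = 458 - 7·61 = 31 and Qs = 61 - 6 = 55.
Producer surplus without the control is ½ · (58 - 6) · 52 = 1352.
With the floor, 31 units are sold at 61. The supply price at Q = 31 is 37, so PS = ½ · [(61 - 6) + (61 - 37)] · 31 = 1224.5.
Change in producer surplus = 1224.5 - 1352 = -127.5.

-127.5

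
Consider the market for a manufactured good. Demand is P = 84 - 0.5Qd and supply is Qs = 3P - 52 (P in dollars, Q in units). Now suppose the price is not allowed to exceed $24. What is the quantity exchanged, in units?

Rearranging demand gives Qd = 168 - 2P. In a free market, 168 - 2P = 3P - 52 gives the equilibrium P* = 44, Q* = 80.
Since 24 < 44, the ceiling is binding.
At P = 24: Qd = 168 - 2·24 = 120 and Qs = 3·24 - 52 = 20.
The quantity actually transacted is the short side, supply: 20.

20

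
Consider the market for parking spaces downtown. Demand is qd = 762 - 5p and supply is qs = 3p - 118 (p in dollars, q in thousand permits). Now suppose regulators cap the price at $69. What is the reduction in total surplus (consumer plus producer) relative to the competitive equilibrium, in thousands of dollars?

4034.4

Setting quantity demanded equal to quantity supplied, 762 - 5p = 3p - 118, gives p* = 110 and q* = 212.
Since 69 < 110, the ceiling is binding.
At p = 69: qd = 762 - 5·69 = 417 and qs = 3·69 - 118 = 89.
Quantity traded falls to 89. At q = 89 the demand price is (762 - 89)/5 = 134.6 and the supply price is (118 + 89)/3 = 69.
Deadweight loss = ½ · (134.6 - 69) · (212 - 89) = ½ · 65.6 · 123 = 4034.4.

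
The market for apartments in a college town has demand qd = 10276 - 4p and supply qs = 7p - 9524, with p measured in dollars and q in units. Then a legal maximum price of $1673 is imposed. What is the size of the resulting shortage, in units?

In a free market, 10276 - 4p = 7p - 9524 gives the equilibrium p* = 1800, q* = 3076.
Because the ceiling (1673) lies below the market-clearing price, it is binding.
At p = 1673: qd = 10276 - 4·1673 = 3584 and qs = 7·1673 - 9524 = 2187.
Shortage = qd - qs = 3584 - 2187 = 1397.

1397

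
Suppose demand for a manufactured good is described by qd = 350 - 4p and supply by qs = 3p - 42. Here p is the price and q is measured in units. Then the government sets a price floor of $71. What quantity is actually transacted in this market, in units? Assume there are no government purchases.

Equilibrium: 350 - 4p = 3p - 42, so 392 = 7p and p* = 56, q* = 126.
Since 71 > 56, the floor is binding.
At p = 71: qd = 350 - 4·71 = 66 and qs = 3·71 - 42 = 171.
The quantity actually transacted is the short side, demand: 66.

66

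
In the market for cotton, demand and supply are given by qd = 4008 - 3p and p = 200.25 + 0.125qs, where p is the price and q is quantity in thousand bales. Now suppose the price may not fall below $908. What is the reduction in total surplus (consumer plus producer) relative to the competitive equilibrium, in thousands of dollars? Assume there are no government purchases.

326708.25

Rearranging supply gives qs = 8p - 1602. In a free market, 4008 - 3p = 8p - 1602 gives the equilibrium p* = 510, q* = 2478.
The floor of 908 is above the equilibrium price 510, so it binds.
At p = 908: qd = 4008 - 3·908 = 1284 and qs = 8·908 - 1602 = 5662.
Quantity traded falls to 1284. At q = 1284 the demand price is (4008 - 1284)/3 = 908 and the supply price is (1602 + 1284)/8 = 360.75.
Deadweight loss = ½ · (908 - 360.75) · (2478 - 1284) = ½ · 547.25 · 1194 = 326708.25.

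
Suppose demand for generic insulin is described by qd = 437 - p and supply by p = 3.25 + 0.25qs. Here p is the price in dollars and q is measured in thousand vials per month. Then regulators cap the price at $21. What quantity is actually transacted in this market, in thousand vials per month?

71

Rearranging supply gives qs = 4p - 13. Equilibrium: 437 - p = 4p - 13, so 450 = 5p and p* = 90, q* = 347.
Since 21 < 90, the ceiling is binding.
At p = 21: qd = 437 - 21 = 416 and qs = 4·21 - 13 = 71.
The quantity actually transacted is the short side, supply: 71.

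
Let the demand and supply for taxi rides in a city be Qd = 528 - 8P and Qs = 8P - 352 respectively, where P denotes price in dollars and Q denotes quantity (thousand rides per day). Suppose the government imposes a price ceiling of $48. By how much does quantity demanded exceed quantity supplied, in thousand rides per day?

112

Setting quantity demanded equal to quantity supplied, 528 - 8P = 8P - 352, gives P* = 55 and Q* = 88.
Since 48 < 55, the ceiling is binding.
At P = 48: Qd = 528 - 8·48 = 144 and Qs = 8·48 - 352 = 32.
Shortage = Qd - Qs = 144 - 32 = 112.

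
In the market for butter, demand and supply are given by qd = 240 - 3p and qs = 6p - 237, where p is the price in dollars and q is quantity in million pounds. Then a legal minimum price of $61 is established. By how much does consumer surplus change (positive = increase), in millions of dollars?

-552

Setting quantity demanded equal to quantity supplied, 240 - 3p = 6p - 237, gives p* = 53 and q* = 81.
The floor of 61 is above the equilibrium price 53, so it binds.
At p = 61: qd = 240 - 3·61 = 57 and qs = 6·61 - 237 = 129.
Consumer surplus without the control is ½ · (80 - 53) · 81 = 1093.5.
With the floor, consumers buy 57 units at 61, so CS = ½ · (80 - 61) · 57 = 541.5.
Change in consumer surplus = 541.5 - 1093.5 = -552.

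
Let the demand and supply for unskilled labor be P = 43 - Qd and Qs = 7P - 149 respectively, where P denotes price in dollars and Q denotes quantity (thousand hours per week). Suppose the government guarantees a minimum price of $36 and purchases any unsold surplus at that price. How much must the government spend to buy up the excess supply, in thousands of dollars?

Rearranging demand gives Qd = 43 - P. Equilibrium: 43 - P = 7P - 149, so 192 = 8P and P* = 24, Q* = 19.
Since 36 > 24, the floor is binding.
At P = 36: Qd = 43 - 36 = 7 and Qs = 7·36 - 149 = 103.
Surplus = Qs - Qd = 96.
Government expenditure = surplus × support price = 96 × 36 = 3456.

3456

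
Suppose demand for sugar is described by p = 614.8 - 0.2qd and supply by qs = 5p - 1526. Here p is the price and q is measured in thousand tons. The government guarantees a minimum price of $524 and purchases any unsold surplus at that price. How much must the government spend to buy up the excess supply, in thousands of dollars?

335360

Rearranging demand gives qd = 3074 - 5p. Equilibrium: 3074 - 5p = 5p - 1526, so 4600 = 10p and p* = 460, q* = 774.
The floor of 524 is above the equilibrium price 460, so it binds.
At p = 524: qd = 3074 - 5·524 = 454 and qs = 5·524 - 1526 = 1094.
Surplus = qs - qd = 640.
Government expenditure = surplus × support price = 640 × 524 = 335360.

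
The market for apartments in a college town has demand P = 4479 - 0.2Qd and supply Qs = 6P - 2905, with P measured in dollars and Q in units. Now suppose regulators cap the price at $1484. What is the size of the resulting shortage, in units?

8976

Rearranging demand gives Qd = 22395 - 5P. Without the control the market clears where 22395 - 5P = 6P - 2905, i.e. P* = 2300 and Q* = 10895.
Because the ceiling (1484) lies below the market-clearing price, it is binding.
At P = 1484: Qd = 22395 - 5·1484 = 14975 and Qs = 6·1484 - 2905 = 5999.
Shortage = Qd - Qs = 14975 - 5999 = 8976.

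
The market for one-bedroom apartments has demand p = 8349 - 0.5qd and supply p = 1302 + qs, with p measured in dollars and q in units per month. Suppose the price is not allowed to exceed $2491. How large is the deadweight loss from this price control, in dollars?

9234810.75

Rearranging demand gives qd = 16698 - 2p; rearranging supply gives qs = p - 1302. Setting quantity demanded equal to quantity supplied, 16698 - 2p = p - 1302, gives p* = 6000 and q* = 4698.
Since 2491 < 6000, the ceiling is binding.
At p = 2491: qd = 16698 - 2·2491 = 11716 and qs = 2491 - 1302 = 1189.
Quantity traded falls to 1189. At q = 1189 the demand price is (16698 - 1189)/2 = 7754.5 and the supply price is 1302 + 1189 = 2491.
Deadweight loss = ½ · (7754.5 - 2491) · (4698 - 1189) = ½ · 5263.5 · 3509 = 9234810.75.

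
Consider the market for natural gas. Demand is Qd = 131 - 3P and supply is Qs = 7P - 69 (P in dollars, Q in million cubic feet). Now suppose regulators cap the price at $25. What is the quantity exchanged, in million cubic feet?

71

Setting quantity demanded equal to quantity supplied, 131 - 3P = 7P - 69, gives P* = 20 and Q* = 71.
The ceiling of 25 is above the equilibrium price 20, so it is not binding; the market clears at P* = 20, Q* = 71.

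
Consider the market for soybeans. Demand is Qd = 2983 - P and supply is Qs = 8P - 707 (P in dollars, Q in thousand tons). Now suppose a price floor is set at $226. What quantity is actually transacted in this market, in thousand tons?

Equilibrium: 2983 - P = 8P - 707, so 3690 = 9P and P* = 410, Q* = 2573.
Since 226 is below P* = 410, the floor does not bind and the free-market outcome prevails.

2573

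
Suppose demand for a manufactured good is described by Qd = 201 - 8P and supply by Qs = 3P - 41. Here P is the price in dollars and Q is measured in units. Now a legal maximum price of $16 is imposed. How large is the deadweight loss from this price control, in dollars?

In a free market, 201 - 8P = 3P - 41 gives the equilibrium P* = 22, Q* = 25.
Since 16 < 22, the ceiling is binding.
At P = 16: Qd = 201 - 8·16 = 73 and Qs = 3·16 - 41 = 7.
Quantity traded falls to 7. At Q = 7 the demand price is (201 - 7)/8 = 24.25 and the supply price is (41 + 7)/3 = 16.
Deadweight loss = ½ · (24.25 - 16) · (25 - 7) = ½ · 8.25 · 18 = 74.25.

74.25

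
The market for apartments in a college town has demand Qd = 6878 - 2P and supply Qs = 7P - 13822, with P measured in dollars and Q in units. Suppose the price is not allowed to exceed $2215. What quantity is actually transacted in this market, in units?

Without the control the market clears where 6878 - 2P = 7P - 13822, i.e. P* = 2300 and Q* = 2278.
The ceiling of 2215 is below the equilibrium price 2300, so it binds.
At P = 2215: Qd = 6878 - 2·2215 = 2448 and Qs = 7·2215 - 13822 = 1683.
The quantity actually transacted is the short side, supply: 1683.

1683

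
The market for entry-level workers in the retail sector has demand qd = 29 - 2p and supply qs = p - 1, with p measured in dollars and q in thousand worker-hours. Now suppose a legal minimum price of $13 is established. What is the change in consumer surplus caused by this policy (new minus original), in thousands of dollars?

Equilibrium: 29 - 2p = p - 1, so 30 = 3p and p* = 10, q* = 9.
Because the floor (13) lies above the market-clearing price, it is binding.
At p = 13: qd = 29 - 2·13 = 3 and qs = 13 - 1 = 12.
Consumer surplus without the control is ½ · (14.5 - 10) · 9 = 20.25.
With the floor, consumers buy 3 units at 13, so CS = ½ · (14.5 - 13) · 3 = 2.25.
Change in consumer surplus = 2.25 - 20.25 = -18.

-18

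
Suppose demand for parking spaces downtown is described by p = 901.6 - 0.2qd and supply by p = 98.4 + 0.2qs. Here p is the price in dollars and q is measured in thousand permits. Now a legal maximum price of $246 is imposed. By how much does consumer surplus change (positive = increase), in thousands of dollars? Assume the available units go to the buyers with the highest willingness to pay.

Rearranging demand gives qd = 4508 - 5p; rearranging supply gives qs = 5p - 492. In a free market, 4508 - 5p = 5p - 492 gives the equilibrium p* = 500, q* = 2008.
The ceiling of 246 is below the equilibrium price 500, so it binds.
At p = 246: qd = 4508 - 5·246 = 3278 and qs = 5·246 - 492 = 738.
Consumer surplus without the control is ½ · (901.6 - 500) · 2008 = 403206.4.
With the ceiling, 738 units are sold at 246 (assume they go to the highest-value buyers). The demand price at q = 738 is 754, so CS = ½ · [(901.6 - 246) + (754 - 246)] · 738 = 429368.4.
Change in consumer surplus = 429368.4 - 403206.4 = 26162.

26162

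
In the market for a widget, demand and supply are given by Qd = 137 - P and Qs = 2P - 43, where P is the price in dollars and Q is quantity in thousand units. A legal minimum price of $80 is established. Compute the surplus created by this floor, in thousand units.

Without the control the market clears where 137 - P = 2P - 43, i.e. P* = 60 and Q* = 77.
The floor of 80 is above the equilibrium price 60, so it binds.
At P = 80: Qd = 137 - 80 = 57 and Qs = 2·80 - 43 = 117.
Surplus = Qs - Qd = 117 - 57 = 60.

60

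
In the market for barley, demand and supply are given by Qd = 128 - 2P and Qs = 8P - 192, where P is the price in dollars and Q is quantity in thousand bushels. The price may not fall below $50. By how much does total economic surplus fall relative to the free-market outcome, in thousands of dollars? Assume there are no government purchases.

Without the control the market clears where 128 - 2P = 8P - 192, i.e. P* = 32 and Q* = 64.
Because the floor (50) lies above the market-clearing price, it is binding.
At P = 50: Qd = 128 - 2·50 = 28 and Qs = 8·50 - 192 = 208.
Quantity traded falls to 28. At Q = 28 the demand price is (128 - 28)/2 = 50 and the supply price is (192 + 28)/8 = 27.5.
Deadweight loss = ½ · (50 - 27.5) · (64 - 28) = ½ · 22.5 · 36 = 405.

405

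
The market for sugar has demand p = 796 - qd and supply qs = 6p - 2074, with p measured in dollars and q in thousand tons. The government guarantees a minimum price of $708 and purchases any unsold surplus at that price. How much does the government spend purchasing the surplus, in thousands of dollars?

1476888

Rearranging demand gives qd = 796 - p. In a free market, 796 - p = 6p - 2074 gives the equilibrium p* = 410, q* = 386.
Because the floor (708) lies above the market-clearing price, it is binding.
At p = 708: qd = 796 - 708 = 88 and qs = 6·708 - 2074 = 2174.
Surplus = qs - qd = 2086.
Government expenditure = surplus × support price = 2086 × 708 = 1476888.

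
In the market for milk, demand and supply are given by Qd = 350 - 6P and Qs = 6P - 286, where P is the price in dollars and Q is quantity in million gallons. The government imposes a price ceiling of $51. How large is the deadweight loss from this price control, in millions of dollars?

In a free market, 350 - 6P = 6P - 286 gives the equilibrium P* = 53, Q* = 32.
Since 51 < 53, the ceiling is binding.
At P = 51: Qd = 350 - 6·51 = 44 and Qs = 6·51 - 286 = 20.
Quantity traded falls to 20. At Q = 20 the demand price is (350 - 20)/6 = 55 and the supply price is (286 + 20)/6 = 51.
Deadweight loss = ½ · (55 - 51) · (32 - 20) = ½ · 4 · 12 = 24.

24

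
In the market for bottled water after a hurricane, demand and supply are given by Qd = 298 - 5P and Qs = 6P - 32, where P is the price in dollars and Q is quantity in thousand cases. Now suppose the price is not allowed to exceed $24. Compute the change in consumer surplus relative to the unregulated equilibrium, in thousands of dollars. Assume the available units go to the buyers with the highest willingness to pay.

Without the control the market clears where 298 - 5P = 6P - 32, i.e. P* = 30 and Q* = 148.
The ceiling of 24 is below the equilibrium price 30, so it binds.
At P = 24: Qd = 298 - 5·24 = 178 and Qs = 6·24 - 32 = 112.
Consumer surplus without the control is ½ · (59.6 - 30) · 148 = 2190.4.
With the ceiling, 112 units are sold at 24 (assume they go to the highest-value buyers). The demand price at Q = 112 is 37.2, so CS = ½ · [(59.6 - 24) + (37.2 - 24)] · 112 = 2732.8.
Change in consumer surplus = 2732.8 - 2190.4 = 542.4.

542.4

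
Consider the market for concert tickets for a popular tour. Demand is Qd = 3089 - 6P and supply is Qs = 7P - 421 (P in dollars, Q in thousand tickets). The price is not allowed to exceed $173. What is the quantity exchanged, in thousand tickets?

790

Without the control the market clears where 3089 - 6P = 7P - 421, i.e. P* = 270 and Q* = 1469.
Because the ceiling (173) lies below the market-clearing price, it is binding.
At P = 173: Qd = 3089 - 6·173 = 2051 and Qs = 7·173 - 421 = 790.
The quantity actually transacted is the short side, supply: 790.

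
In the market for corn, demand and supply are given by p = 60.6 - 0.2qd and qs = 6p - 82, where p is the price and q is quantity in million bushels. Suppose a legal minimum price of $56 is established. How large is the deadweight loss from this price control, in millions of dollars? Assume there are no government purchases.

Rearranging demand gives qd = 303 - 5p. Equilibrium: 303 - 5p = 6p - 82, so 385 = 11p and p* = 35, q* = 128.
Because the floor (56) lies above the market-clearing price, it is binding.
At p = 56: qd = 303 - 5·56 = 23 and qs = 6·56 - 82 = 254.
Quantity traded falls to 23. At q = 23 the demand price is (303 - 23)/5 = 56 and the supply price is (82 + 23)/6 = 17.5.
Deadweight loss = ½ · (56 - 17.5) · (128 - 23) = ½ · 38.5 · 105 = 2021.25.

2021.25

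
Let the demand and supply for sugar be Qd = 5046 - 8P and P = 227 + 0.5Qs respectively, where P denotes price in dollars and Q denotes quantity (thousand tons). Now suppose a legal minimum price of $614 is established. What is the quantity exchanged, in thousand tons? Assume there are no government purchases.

Rearranging supply gives Qs = 2P - 454. Setting quantity demanded equal to quantity supplied, 5046 - 8P = 2P - 454, gives P* = 550 and Q* = 646.
Since 614 > 550, the floor is binding.
At P = 614: Qd = 5046 - 8·614 = 134 and Qs = 2·614 - 454 = 774.
The quantity actually transacted is the short side, demand: 134.

134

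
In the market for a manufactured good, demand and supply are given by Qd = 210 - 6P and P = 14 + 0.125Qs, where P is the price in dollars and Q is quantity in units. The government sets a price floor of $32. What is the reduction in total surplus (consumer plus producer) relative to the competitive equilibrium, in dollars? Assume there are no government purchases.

425.25

Rearranging supply gives Qs = 8P - 112. Equilibrium: 210 - 6P = 8P - 112, so 322 = 14P and P* = 23, Q* = 72.
The floor of 32 is above the equilibrium price 23, so it binds.
At P = 32: Qd = 210 - 6·32 = 18 and Qs = 8·32 - 112 = 144.
Quantity traded falls to 18. At Q = 18 the demand price is (210 - 18)/6 = 32 and the supply price is (112 + 18)/8 = 16.25.
Deadweight loss = ½ · (32 - 16.25) · (72 - 18) = ½ · 15.75 · 54 = 425.25.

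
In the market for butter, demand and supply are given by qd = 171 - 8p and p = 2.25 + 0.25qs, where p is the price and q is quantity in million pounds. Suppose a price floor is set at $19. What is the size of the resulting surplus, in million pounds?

Rearranging supply gives qs = 4p - 9. In a free market, 171 - 8p = 4p - 9 gives the equilibrium p* = 15, q* = 51.
Since 19 > 15, the floor is binding.
At p = 19: qd = 171 - 8·19 = 19 and qs = 4·19 - 9 = 67.
Surplus = qs - qd = 67 - 19 = 48.

48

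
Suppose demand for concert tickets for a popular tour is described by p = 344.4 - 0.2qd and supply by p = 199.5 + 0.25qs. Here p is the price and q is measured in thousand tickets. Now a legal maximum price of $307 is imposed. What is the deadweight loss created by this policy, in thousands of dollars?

Rearranging demand gives qd = 1722 - 5p; rearranging supply gives qs = 4p - 798. Setting quantity demanded equal to quantity supplied, 1722 - 5p = 4p - 798, gives p* = 280 and q* = 322.
Since 307 is above p* = 280, the ceiling does not bind and the free-market outcome prevails.
Since the control does not bind, no trades are prevented and deadweight loss is zero.

0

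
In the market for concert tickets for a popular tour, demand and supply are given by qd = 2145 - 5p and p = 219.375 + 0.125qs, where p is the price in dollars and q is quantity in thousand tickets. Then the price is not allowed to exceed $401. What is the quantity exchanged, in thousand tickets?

Rearranging supply gives qs = 8p - 1755. Equilibrium: 2145 - 5p = 8p - 1755, so 3900 = 13p and p* = 300, q* = 645.
Since 401 is above p* = 300, the ceiling does not bind and the free-market outcome prevails.

645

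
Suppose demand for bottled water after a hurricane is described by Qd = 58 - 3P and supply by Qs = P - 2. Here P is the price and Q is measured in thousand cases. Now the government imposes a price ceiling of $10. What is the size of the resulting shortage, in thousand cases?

Without the control the market clears where 58 - 3P = P - 2, i.e. P* = 15 and Q* = 13.
Because the ceiling (10) lies below the market-clearing price, it is binding.
At P = 10: Qd = 58 - 3·10 = 28 and Qs = 10 - 2 = 8.
Shortage = Qd - Qs = 28 - 8 = 20.

20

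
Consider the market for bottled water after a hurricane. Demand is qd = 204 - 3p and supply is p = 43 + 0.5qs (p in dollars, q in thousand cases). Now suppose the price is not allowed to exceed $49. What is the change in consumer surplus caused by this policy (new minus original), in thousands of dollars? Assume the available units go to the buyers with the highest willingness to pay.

Rearranging supply gives qs = 2p - 86. Without the control the market clears where 204 - 3p = 2p - 86, i.e. p* = 58 and q* = 30.
Because the ceiling (49) lies below the market-clearing price, it is binding.
At p = 49: qd = 204 - 3·49 = 57 and qs = 2·49 - 86 = 12.
Consumer surplus without the control is ½ · (68 - 58) · 30 = 150.
With the ceiling, 12 units are sold at 49 (assume they go to the highest-value buyers). The demand price at q = 12 is 64, so CS = ½ · [(68 - 49) + (64 - 49)] · 12 = 204.
Change in consumer surplus = 204 - 150 = 54.

54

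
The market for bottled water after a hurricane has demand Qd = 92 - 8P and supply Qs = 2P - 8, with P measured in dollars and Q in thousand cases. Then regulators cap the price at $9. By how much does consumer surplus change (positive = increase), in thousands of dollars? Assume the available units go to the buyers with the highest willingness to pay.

9.75

Without the control the market clears where 92 - 8P = 2P - 8, i.e. P* = 10 and Q* = 12.
Since 9 < 10, the ceiling is binding.
At P = 9: Qd = 92 - 8·9 = 20 and Qs = 2·9 - 8 = 10.
Consumer surplus without the control is ½ · (11.5 - 10) · 12 = 9.
With the ceiling, 10 units are sold at 9 (assume they go to the highest-value buyers). The demand price at Q = 10 is 10.25, so CS = ½ · [(11.5 - 9) + (10.25 - 9)] · 10 = 18.75.
Change in consumer surplus = 18.75 - 9 = 9.75.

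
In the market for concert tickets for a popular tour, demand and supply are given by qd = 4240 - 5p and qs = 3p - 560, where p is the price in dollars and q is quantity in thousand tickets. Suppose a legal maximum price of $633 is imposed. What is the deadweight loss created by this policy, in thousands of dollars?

Without the control the market clears where 4240 - 5p = 3p - 560, i.e. p* = 600 and q* = 1240.
The ceiling of 633 is above the equilibrium price 600, so it is not binding; the market clears at p* = 600, q* = 1240.
Since the control does not bind, no trades are prevented and deadweight loss is zero.

0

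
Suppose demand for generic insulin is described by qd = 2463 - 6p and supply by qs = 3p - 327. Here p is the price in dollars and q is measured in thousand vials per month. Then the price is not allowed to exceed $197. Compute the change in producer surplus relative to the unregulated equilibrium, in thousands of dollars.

-48985.5

Setting quantity demanded equal to quantity supplied, 2463 - 6p = 3p - 327, gives p* = 310 and q* = 603.
The ceiling of 197 is below the equilibrium price 310, so it binds.
At p = 197: qd = 2463 - 6·197 = 1281 and qs = 3·197 - 327 = 264.
Producer surplus without the control is ½ · (310 - 109) · 603 = 60601.5.
With the ceiling, producers sell 264 units at 197, so PS = ½ · (197 - 109) · 264 = 11616.
Change in producer surplus = 11616 - 60601.5 = -48985.5.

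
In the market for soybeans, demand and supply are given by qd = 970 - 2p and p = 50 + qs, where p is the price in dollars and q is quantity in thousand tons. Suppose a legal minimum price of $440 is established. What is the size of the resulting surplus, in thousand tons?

Rearranging supply gives qs = p - 50. Without the control the market clears where 970 - 2p = p - 50, i.e. p* = 340 and q* = 290.
Because the floor (440) lies above the market-clearing price, it is binding.
At p = 440: qd = 970 - 2·440 = 90 and qs = 440 - 50 = 390.
Surplus = qs - qd = 390 - 90 = 300.

300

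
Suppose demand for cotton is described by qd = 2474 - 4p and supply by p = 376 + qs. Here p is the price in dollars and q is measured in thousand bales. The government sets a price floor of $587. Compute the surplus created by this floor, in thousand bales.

85

Rearranging supply gives qs = p - 376. In a free market, 2474 - 4p = p - 376 gives the equilibrium p* = 570, q* = 194.
The floor of 587 is above the equilibrium price 570, so it binds.
At p = 587: qd = 2474 - 4·587 = 126 and qs = 587 - 376 = 211.
Surplus = qs - qd = 211 - 126 = 85.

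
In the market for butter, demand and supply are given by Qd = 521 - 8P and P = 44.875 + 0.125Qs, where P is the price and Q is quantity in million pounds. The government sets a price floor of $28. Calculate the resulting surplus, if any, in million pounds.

Rearranging supply gives Qs = 8P - 359. Without the control the market clears where 521 - 8P = 8P - 359, i.e. P* = 55 and Q* = 81.
The floor of 28 is below the equilibrium price 55, so it is not binding; the market clears at P* = 55, Q* = 81.
Since the control does not bind, there is no surplus.

0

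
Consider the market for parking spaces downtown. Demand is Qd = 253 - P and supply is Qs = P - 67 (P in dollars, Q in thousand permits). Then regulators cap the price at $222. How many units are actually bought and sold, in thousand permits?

93

Setting quantity demanded equal to quantity supplied, 253 - P = P - 67, gives P* = 160 and Q* = 93.
Since 222 is above P* = 160, the ceiling does not bind and the free-market outcome prevails.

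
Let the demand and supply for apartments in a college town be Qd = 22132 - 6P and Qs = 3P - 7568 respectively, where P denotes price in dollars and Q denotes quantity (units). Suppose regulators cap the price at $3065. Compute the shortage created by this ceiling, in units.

2115

In a free market, 22132 - 6P = 3P - 7568 gives the equilibrium P* = 3300, Q* = 2332.
Since 3065 < 3300, the ceiling is binding.
At P = 3065: Qd = 22132 - 6·3065 = 3742 and Qs = 3·3065 - 7568 = 1627.
Shortage = Qd - Qs = 3742 - 1627 = 2115.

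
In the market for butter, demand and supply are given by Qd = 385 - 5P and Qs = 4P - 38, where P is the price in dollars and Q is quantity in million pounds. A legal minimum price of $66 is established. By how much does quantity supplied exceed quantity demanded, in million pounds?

171

Without the control the market clears where 385 - 5P = 4P - 38, i.e. P* = 47 and Q* = 150.
The floor of 66 is above the equilibrium price 47, so it binds.
At P = 66: Qd = 385 - 5·66 = 55 and Qs = 4·66 - 38 = 226.
Surplus = Qs - Qd = 226 - 55 = 171.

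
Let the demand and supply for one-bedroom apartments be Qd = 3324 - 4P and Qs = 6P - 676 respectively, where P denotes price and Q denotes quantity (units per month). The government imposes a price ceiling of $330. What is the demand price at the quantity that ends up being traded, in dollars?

505

Without the control the market clears where 3324 - 4P = 6P - 676, i.e. P* = 400 and Q* = 1724.
Since 330 < 400, the ceiling is binding.
At P = 330: Qd = 3324 - 4·330 = 2004 and Qs = 6·330 - 676 = 1304.
Only 1304 units reach the market. On the demand curve, the marginal buyer's willingness to pay at Q = 1304 is (3324 - 1304)/4 = 505.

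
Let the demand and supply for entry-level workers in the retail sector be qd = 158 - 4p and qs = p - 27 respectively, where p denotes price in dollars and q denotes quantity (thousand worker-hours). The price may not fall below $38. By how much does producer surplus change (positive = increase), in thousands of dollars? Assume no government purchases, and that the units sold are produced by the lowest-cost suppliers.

-2

Setting quantity demanded equal to quantity supplied, 158 - 4p = p - 27, gives p* = 37 and q* = 10.
Because the floor (38) lies above the market-clearing price, it is binding.
At p = 38: qd = 158 - 4·38 = 6 and qs = 38 - 27 = 11.
Producer surplus without the control is ½ · (37 - 27) · 10 = 50.
With the floor, 6 units are sold at 38. The supply price at q = 6 is 33, so PS = ½ · [(38 - 27) + (38 - 33)] · 6 = 48.
Change in producer surplus = 48 - 50 = -2.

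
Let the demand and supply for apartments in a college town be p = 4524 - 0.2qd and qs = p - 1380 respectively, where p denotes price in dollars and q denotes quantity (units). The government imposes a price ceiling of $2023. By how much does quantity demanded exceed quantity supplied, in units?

Rearranging demand gives qd = 22620 - 5p. Equilibrium: 22620 - 5p = p - 1380, so 24000 = 6p and p* = 4000, q* = 2620.
Since 2023 < 4000, the ceiling is binding.
At p = 2023: qd = 22620 - 5·2023 = 12505 and qs = 2023 - 1380 = 643.
Shortage = qd - qs = 12505 - 643 = 11862.

11862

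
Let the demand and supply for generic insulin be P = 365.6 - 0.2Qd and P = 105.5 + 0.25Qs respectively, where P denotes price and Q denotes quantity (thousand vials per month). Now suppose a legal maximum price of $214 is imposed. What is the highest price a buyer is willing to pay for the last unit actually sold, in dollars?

Rearranging demand gives Qd = 1828 - 5P; rearranging supply gives Qs = 4P - 422. Equilibrium: 1828 - 5P = 4P - 422, so 2250 = 9P and P* = 250, Q* = 578.
Since 214 < 250, the ceiling is binding.
At P = 214: Qd = 1828 - 5·214 = 758 and Qs = 4·214 - 422 = 434.
Only 434 units reach the market. On the demand curve, the marginal buyer's willingness to pay at Q = 434 is (1828 - 434)/5 = 278.8.

278.8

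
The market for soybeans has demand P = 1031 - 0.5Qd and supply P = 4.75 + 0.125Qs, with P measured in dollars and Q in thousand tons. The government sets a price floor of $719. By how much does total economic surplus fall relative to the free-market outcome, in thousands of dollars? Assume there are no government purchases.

323851.25

Rearranging demand gives Qd = 2062 - 2P; rearranging supply gives Qs = 8P - 38. Equilibrium: 2062 - 2P = 8P - 38, so 2100 = 10P and P* = 210, Q* = 1642.
The floor of 719 is above the equilibrium price 210, so it binds.
At P = 719: Qd = 2062 - 2·719 = 624 and Qs = 8·719 - 38 = 5714.
Quantity traded falls to 624. At Q = 624 the demand price is (2062 - 624)/2 = 719 and the supply price is (38 + 624)/8 = 82.75.
Deadweight loss = ½ · (719 - 82.75) · (1642 - 624) = ½ · 636.25 · 1018 = 323851.25.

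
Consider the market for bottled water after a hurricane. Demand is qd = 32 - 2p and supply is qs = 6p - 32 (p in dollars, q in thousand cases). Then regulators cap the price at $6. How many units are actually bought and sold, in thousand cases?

In a free market, 32 - 2p = 6p - 32 gives the equilibrium p* = 8, q* = 16.
Since 6 < 8, the ceiling is binding.
At p = 6: qd = 32 - 2·6 = 20 and qs = 6·6 - 32 = 4.
The quantity actually transacted is the short side, supply: 4.

4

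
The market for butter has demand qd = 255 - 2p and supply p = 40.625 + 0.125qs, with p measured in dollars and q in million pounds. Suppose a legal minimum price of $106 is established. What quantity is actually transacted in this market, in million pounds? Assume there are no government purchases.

43

Rearranging supply gives qs = 8p - 325. Setting quantity demanded equal to quantity supplied, 255 - 2p = 8p - 325, gives p* = 58 and q* = 139.
Because the floor (106) lies above the market-clearing price, it is binding.
At p = 106: qd = 255 - 2·106 = 43 and qs = 8·106 - 325 = 523.
The quantity actually transacted is the short side, demand: 43.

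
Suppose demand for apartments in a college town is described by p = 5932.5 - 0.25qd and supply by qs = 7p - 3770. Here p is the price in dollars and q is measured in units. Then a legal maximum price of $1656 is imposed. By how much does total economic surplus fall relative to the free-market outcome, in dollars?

6856234

Rearranging demand gives qd = 23730 - 4p. Without the control the market clears where 23730 - 4p = 7p - 3770, i.e. p* = 2500 and q* = 13730.
Because the ceiling (1656) lies below the market-clearing price, it is binding.
At p = 1656: qd = 23730 - 4·1656 = 17106 and qs = 7·1656 - 3770 = 7822.
Quantity traded falls to 7822. At q = 7822 the demand price is (23730 - 7822)/4 = 3977 and the supply price is (3770 + 7822)/7 = 1656.
Deadweight loss = ½ · (3977 - 1656) · (13730 - 7822) = ½ · 2321 · 5908 = 6856234.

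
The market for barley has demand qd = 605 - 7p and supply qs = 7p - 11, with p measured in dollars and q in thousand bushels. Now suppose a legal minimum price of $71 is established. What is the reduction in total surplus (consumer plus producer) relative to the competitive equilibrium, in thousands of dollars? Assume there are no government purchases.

Setting quantity demanded equal to quantity supplied, 605 - 7p = 7p - 11, gives p* = 44 and q* = 297.
Since 71 > 44, the floor is binding.
At p = 71: qd = 605 - 7·71 = 108 and qs = 7·71 - 11 = 486.
Quantity traded falls to 108. At q = 108 the demand price is (605 - 108)/7 = 71 and the supply price is (11 + 108)/7 = 17.
Deadweight loss = ½ · (71 - 17) · (297 - 108) = ½ · 54 · 189 = 5103.

5103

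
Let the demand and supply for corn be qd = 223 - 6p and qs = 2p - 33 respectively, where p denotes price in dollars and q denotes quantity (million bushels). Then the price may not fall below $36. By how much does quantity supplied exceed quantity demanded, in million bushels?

Without the control the market clears where 223 - 6p = 2p - 33, i.e. p* = 32 and q* = 31.
Because the floor (36) lies above the market-clearing price, it is binding.
At p = 36: qd = 223 - 6·36 = 7 and qs = 2·36 - 33 = 39.
Surplus = qs - qd = 39 - 7 = 32.

32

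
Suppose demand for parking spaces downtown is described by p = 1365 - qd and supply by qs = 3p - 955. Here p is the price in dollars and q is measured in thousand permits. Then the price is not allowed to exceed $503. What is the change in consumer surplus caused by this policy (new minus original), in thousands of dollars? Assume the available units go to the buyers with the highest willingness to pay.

15977.5

Rearranging demand gives qd = 1365 - p. In a free market, 1365 - p = 3p - 955 gives the equilibrium p* = 580, q* = 785.
Since 503 < 580, the ceiling is binding.
At p = 503: qd = 1365 - 503 = 862 and qs = 3·503 - 955 = 554.
Consumer surplus without the control is ½ · (1365 - 580) · 785 = 308112.5.
With the ceiling, 554 units are sold at 503 (assume they go to the highest-value buyers). The demand price at q = 554 is 811, so CS = ½ · [(1365 - 503) + (811 - 503)] · 554 = 324090.
Change in consumer surplus = 324090 - 308112.5 = 15977.5.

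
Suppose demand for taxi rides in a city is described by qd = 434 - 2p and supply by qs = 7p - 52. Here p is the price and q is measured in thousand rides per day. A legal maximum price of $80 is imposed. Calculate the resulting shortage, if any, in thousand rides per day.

In a free market, 434 - 2p = 7p - 52 gives the equilibrium p* = 54, q* = 326.
The ceiling of 80 is above the equilibrium price 54, so it is not binding; the market clears at p* = 54, q* = 326.
Since the control does not bind, there is no shortage.

0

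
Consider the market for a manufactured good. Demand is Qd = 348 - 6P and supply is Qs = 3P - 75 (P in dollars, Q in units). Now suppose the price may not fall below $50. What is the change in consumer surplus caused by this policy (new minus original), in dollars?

-171

Without the control the market clears where 348 - 6P = 3P - 75, i.e. P* = 47 and Q* = 66.
Since 50 > 47, the floor is binding.
At P = 50: Qd = 348 - 6·50 = 48 and Qs = 3·50 - 75 = 75.
Consumer surplus without the control is ½ · (58 - 47) · 66 = 363.
With the floor, consumers buy 48 units at 50, so CS = ½ · (58 - 50) · 48 = 192.
Change in consumer surplus = 192 - 363 = -171.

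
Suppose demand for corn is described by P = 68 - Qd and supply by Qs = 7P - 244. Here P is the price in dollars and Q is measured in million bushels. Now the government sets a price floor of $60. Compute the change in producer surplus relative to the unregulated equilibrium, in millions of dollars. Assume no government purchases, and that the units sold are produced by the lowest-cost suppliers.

Rearranging demand gives Qd = 68 - P. Equilibrium: 68 - P = 7P - 244, so 312 = 8P and P* = 39, Q* = 29.
The floor of 60 is above the equilibrium price 39, so it binds.
At P = 60: Qd = 68 - 60 = 8 and Qs = 7·60 - 244 = 176.
Producer surplus without the control is ½ · (39 - 244/7) · 29 = 841/14.
With the floor, 8 units are sold at 60. The supply price at Q = 8 is 36, so PS = ½ · [(60 - 244/7) + (60 - 36)] · 8 = 1376/7.
Change in producer surplus = 1376/7 - 841/14 = 136.5.

136.5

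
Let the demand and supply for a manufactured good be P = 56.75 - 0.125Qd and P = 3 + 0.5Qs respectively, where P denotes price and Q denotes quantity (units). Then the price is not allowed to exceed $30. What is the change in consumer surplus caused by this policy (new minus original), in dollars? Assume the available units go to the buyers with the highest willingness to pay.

800

Rearranging demand gives Qd = 454 - 8P; rearranging supply gives Qs = 2P - 6. Equilibrium: 454 - 8P = 2P - 6, so 460 = 10P and P* = 46, Q* = 86.
Because the ceiling (30) lies below the market-clearing price, it is binding.
At P = 30: Qd = 454 - 8·30 = 214 and Qs = 2·30 - 6 = 54.
Consumer surplus without the control is ½ · (56.75 - 46) · 86 = 462.25.
With the ceiling, 54 units are sold at 30 (assume they go to the highest-value buyers). The demand price at Q = 54 is 50, so CS = ½ · [(56.75 - 30) + (50 - 30)] · 54 = 1262.25.
Change in consumer surplus = 1262.25 - 462.25 = 800.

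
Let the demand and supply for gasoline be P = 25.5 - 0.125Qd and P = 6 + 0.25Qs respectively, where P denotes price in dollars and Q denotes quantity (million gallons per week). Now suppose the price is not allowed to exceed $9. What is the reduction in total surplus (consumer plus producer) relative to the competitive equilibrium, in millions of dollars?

Rearranging demand gives Qd = 204 - 8P; rearranging supply gives Qs = 4P - 24. Without the control the market clears where 204 - 8P = 4P - 24, i.e. P* = 19 and Q* = 52.
Because the ceiling (9) lies below the market-clearing price, it is binding.
At P = 9: Qd = 204 - 8·9 = 132 and Qs = 4·9 - 24 = 12.
Quantity traded falls to 12. At Q = 12 the demand price is (204 - 12)/8 = 24 and the supply price is (24 + 12)/4 = 9.
Deadweight loss = ½ · (24 - 9) · (52 - 12) = ½ · 15 · 40 = 300.

300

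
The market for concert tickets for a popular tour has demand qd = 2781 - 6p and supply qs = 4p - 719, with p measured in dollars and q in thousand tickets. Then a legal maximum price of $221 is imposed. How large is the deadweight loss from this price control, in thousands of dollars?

Setting quantity demanded equal to quantity supplied, 2781 - 6p = 4p - 719, gives p* = 350 and q* = 681.
The ceiling of 221 is below the equilibrium price 350, so it binds.
At p = 221: qd = 2781 - 6·221 = 1455 and qs = 4·221 - 719 = 165.
Quantity traded falls to 165. At q = 165 the demand price is (2781 - 165)/6 = 436 and the supply price is (719 + 165)/4 = 221.
Deadweight loss = ½ · (436 - 221) · (681 - 165) = ½ · 215 · 516 = 55470.

55470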